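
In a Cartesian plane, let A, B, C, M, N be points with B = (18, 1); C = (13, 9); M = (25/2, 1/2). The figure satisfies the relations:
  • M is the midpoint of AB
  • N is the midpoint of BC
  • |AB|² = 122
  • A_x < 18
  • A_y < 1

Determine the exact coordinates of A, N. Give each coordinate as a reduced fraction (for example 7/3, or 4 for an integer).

1. A_x = 7  [A = 2·M−B = 2·(25/2, 1/2)−(18, 1)]
2. A_y = 0  [A = 2·M−B = 2·(25/2, 1/2)−(18, 1)]
   so A = (7, 0)
3. N_x = 31/2  [2·N = B+C = (18, 1)+(13, 9)]
4. N_y = 5  [2·N = B+C = (18, 1)+(13, 9)]
   so N = (31/2, 5)

A = (7, 0)
N = (31/2, 5)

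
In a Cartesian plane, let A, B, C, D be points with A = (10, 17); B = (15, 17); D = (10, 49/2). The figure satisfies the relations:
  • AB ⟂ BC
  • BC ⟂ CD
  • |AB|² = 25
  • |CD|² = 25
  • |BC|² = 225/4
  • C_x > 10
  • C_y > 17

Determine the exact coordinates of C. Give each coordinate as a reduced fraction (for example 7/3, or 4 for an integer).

1. C_x = 15  [[AB ⟂ BC ⇒ 5x-75=0] ∩ [|C−(10, 49/2)|²=25]]
2. C_y = 49/2  [[AB ⟂ BC ⇒ 5x-75=0] ∩ [|C−(10, 49/2)|²=25]]
   so C = (15, 49/2)

C = (15, 49/2)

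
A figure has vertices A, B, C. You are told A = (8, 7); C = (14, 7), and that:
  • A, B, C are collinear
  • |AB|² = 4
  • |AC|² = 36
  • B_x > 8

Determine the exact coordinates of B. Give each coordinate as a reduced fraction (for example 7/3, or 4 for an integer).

1. B_x = 10  [[A, B, C are collinear ⇒ -6y+42=0] ∩ [|B−(8, 7)|²=4]]
2. B_y = 7  [[A, B, C are collinear ⇒ -6y+42=0] ∩ [|B−(8, 7)|²=4]]
   so B = (10, 7)

B = (10, 7)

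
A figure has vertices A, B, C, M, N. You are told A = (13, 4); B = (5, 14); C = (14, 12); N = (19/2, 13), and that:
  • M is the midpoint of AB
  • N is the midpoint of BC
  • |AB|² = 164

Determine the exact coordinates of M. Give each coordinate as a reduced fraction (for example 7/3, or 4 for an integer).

1. M_x = 9  [2·M = A+B = (13, 4)+(5, 14)]
2. M_y = 9  [2·M = A+B = (13, 4)+(5, 14)]
   so M = (9, 9)

M = (9, 9)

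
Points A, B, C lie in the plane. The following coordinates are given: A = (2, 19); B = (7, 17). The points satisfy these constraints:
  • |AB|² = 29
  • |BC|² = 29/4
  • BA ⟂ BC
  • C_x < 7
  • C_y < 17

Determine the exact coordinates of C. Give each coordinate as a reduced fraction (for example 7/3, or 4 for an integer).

1. C_x = 6  [[BA ⟂ BC ⇒ -5x+2y+1=0] ∩ [|C−(7, 17)|²=29/4]]
2. C_y = 29/2  [[BA ⟂ BC ⇒ -5x+2y+1=0] ∩ [|C−(7, 17)|²=29/4]]
   so C = (6, 29/2)

C = (6, 29/2)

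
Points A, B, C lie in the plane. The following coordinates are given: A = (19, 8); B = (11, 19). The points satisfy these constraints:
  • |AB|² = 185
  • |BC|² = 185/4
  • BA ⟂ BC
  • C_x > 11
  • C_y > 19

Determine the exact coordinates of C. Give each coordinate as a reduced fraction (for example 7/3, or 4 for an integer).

1. C_x = 33/2  [[BA ⟂ BC ⇒ 8x-11y+121=0] ∩ [|C−(11, 19)|²=185/4]]
2. C_y = 23  [[BA ⟂ BC ⇒ 8x-11y+121=0] ∩ [|C−(11, 19)|²=185/4]]
   so C = (33/2, 23)

C = (33/2, 23)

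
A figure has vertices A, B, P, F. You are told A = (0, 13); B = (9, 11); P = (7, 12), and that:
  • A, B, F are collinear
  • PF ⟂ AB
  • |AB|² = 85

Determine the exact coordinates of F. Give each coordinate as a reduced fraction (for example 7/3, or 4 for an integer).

1. F_x = 117/17  [[A, B, F are collinear ⇒ 2x+9y-117=0] ∩ [PF ⟂ AB ⇒ 9x-2y-39=0]]
2. F_y = 195/17  [[A, B, F are collinear ⇒ 2x+9y-117=0] ∩ [PF ⟂ AB ⇒ 9x-2y-39=0]]
   so F = (117/17, 195/17)

F = (117/17, 195/17)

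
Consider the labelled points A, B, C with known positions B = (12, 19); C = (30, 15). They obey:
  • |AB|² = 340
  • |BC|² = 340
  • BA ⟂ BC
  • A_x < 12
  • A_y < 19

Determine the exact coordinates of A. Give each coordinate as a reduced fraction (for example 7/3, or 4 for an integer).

A = (8, 1)

1. A_x = 8  [[BA ⟂ BC ⇒ 18x-4y-140=0] ∩ [|A−(12, 19)|²=340]]
2. A_y = 1  [[BA ⟂ BC ⇒ 18x-4y-140=0] ∩ [|A−(12, 19)|²=340]]
   so A = (8, 1)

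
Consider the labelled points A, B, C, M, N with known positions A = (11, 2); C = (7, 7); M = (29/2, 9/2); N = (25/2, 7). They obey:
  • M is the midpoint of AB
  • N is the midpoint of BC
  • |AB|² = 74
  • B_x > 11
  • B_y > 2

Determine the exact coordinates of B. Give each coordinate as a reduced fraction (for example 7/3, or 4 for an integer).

1. B_x = 18  [B = 2·M−A = 2·(29/2, 9/2)−(11, 2)]
2. B_y = 7  [B = 2·M−A = 2·(29/2, 9/2)−(11, 2)]
   so B = (18, 7)

B = (18, 7)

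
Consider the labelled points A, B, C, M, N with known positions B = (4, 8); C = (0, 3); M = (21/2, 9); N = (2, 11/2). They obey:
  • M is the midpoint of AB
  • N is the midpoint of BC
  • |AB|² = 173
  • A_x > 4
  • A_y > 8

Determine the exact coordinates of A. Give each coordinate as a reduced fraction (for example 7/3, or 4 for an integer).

A = (17, 10)

1. A_x = 17  [A = 2·M−B = 2·(21/2, 9)−(4, 8)]
2. A_y = 10  [A = 2·M−B = 2·(21/2, 9)−(4, 8)]
   so A = (17, 10)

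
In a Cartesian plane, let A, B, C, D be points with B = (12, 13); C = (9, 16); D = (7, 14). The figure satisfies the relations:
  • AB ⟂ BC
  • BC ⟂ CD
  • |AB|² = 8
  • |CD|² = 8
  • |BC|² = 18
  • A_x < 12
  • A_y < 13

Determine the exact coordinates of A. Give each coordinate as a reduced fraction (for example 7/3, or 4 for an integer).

A = (10, 11)

1. A_x = 10  [[AB ⟂ BC ⇒ 3x-3y+3=0] ∩ [|A−(12, 13)|²=8]]
2. A_y = 11  [[AB ⟂ BC ⇒ 3x-3y+3=0] ∩ [|A−(12, 13)|²=8]]
   so A = (10, 11)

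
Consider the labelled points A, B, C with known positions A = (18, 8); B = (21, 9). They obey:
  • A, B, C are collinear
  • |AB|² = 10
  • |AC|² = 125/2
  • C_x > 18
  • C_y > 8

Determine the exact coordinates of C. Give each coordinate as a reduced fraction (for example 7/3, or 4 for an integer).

C = (51/2, 21/2)

1. C_x = 51/2  [[A, B, C are collinear ⇒ -1x+3y-6=0] ∩ [|C−(18, 8)|²=125/2]]
2. C_y = 21/2  [[A, B, C are collinear ⇒ -1x+3y-6=0] ∩ [|C−(18, 8)|²=125/2]]
   so C = (51/2, 21/2)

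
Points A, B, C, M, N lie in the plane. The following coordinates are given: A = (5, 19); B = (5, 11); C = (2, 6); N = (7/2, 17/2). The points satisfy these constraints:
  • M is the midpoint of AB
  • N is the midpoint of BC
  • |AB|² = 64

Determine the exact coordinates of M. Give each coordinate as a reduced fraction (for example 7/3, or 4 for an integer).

1. M_x = 5  [2·M = A+B = (5, 19)+(5, 11)]
2. M_y = 15  [2·M = A+B = (5, 19)+(5, 11)]
   so M = (5, 15)

M = (5, 15)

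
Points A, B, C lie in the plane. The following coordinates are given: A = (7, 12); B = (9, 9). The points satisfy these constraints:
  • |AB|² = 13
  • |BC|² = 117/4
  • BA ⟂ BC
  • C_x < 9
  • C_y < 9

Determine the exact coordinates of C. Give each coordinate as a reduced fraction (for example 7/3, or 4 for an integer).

1. C_x = 9/2  [[BA ⟂ BC ⇒ -2x+3y-9=0] ∩ [|C−(9, 9)|²=117/4]]
2. C_y = 6  [[BA ⟂ BC ⇒ -2x+3y-9=0] ∩ [|C−(9, 9)|²=117/4]]
   so C = (9/2, 6)

C = (9/2, 6)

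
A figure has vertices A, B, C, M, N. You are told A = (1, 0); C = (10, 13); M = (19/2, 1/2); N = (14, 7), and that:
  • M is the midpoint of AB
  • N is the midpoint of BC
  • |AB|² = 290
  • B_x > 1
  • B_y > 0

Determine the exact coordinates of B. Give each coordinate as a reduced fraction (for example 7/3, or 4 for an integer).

B = (18, 1)

1. B_x = 18  [B = 2·M−A = 2·(19/2, 1/2)−(1, 0)]
2. B_y = 1  [B = 2·M−A = 2·(19/2, 1/2)−(1, 0)]
   so B = (18, 1)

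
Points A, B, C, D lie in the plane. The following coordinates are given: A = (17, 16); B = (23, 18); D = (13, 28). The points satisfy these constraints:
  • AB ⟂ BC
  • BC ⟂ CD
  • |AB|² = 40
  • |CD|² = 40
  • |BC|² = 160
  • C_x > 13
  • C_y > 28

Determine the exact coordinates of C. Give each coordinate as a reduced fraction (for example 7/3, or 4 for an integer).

1. C_x = 19  [[AB ⟂ BC ⇒ 6x+2y-174=0] ∩ [|C−(13, 28)|²=40]]
2. C_y = 30  [[AB ⟂ BC ⇒ 6x+2y-174=0] ∩ [|C−(13, 28)|²=40]]
   so C = (19, 30)

C = (19, 30)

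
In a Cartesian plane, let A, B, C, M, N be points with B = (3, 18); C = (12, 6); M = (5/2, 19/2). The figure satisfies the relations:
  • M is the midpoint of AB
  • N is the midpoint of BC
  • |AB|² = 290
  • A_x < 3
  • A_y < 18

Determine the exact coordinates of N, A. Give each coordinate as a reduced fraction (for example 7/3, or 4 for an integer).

1. A_x = 2  [A = 2·M−B = 2·(5/2, 19/2)−(3, 18)]
2. A_y = 1  [A = 2·M−B = 2·(5/2, 19/2)−(3, 18)]
   so A = (2, 1)
3. N_x = 15/2  [2·N = B+C = (3, 18)+(12, 6)]
4. N_y = 12  [2·N = B+C = (3, 18)+(12, 6)]
   so N = (15/2, 12)

N = (15/2, 12)
A = (2, 1)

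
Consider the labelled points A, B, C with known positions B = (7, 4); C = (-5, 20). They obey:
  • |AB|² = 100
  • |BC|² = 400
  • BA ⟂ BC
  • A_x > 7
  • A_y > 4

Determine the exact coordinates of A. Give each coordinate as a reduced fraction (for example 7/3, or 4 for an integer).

A = (15, 10)

1. A_x = 15  [[BA ⟂ BC ⇒ -12x+16y+20=0] ∩ [|A−(7, 4)|²=100]]
2. A_y = 10  [[BA ⟂ BC ⇒ -12x+16y+20=0] ∩ [|A−(7, 4)|²=100]]
   so A = (15, 10)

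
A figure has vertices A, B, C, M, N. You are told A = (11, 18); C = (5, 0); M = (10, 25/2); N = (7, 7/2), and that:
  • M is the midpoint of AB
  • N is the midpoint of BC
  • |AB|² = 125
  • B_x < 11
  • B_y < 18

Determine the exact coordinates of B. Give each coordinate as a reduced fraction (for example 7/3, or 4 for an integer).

1. B_x = 9  [B = 2·M−A = 2·(10, 25/2)−(11, 18)]
2. B_y = 7  [B = 2·M−A = 2·(10, 25/2)−(11, 18)]
   so B = (9, 7)

B = (9, 7)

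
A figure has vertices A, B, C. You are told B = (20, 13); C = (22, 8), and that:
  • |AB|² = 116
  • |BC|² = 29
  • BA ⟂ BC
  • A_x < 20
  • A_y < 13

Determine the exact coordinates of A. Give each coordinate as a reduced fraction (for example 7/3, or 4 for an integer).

1. A_x = 10  [[BA ⟂ BC ⇒ 2x-5y+25=0] ∩ [|A−(20, 13)|²=116]]
2. A_y = 9  [[BA ⟂ BC ⇒ 2x-5y+25=0] ∩ [|A−(20, 13)|²=116]]
   so A = (10, 9)

A = (10, 9)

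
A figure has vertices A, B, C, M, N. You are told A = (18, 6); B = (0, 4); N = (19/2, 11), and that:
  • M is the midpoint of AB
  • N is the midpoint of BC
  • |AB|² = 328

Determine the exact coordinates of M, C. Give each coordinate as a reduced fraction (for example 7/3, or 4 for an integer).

M = (9, 5)
C = (19, 18)

1. M_x = 9  [2·M = A+B = (18, 6)+(0, 4)]
2. M_y = 5  [2·M = A+B = (18, 6)+(0, 4)]
   so M = (9, 5)
3. C_x = 19  [C = 2·N−B = 2·(19/2, 11)−(0, 4)]
4. C_y = 18  [C = 2·N−B = 2·(19/2, 11)−(0, 4)]
   so C = (19, 18)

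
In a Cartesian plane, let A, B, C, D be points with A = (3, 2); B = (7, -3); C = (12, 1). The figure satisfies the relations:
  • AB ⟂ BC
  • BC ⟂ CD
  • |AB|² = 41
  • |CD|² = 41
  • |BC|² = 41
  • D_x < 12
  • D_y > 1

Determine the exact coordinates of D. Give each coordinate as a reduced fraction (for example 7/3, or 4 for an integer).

1. D_x = 8  [[BC ⟂ CD ⇒ 5x+4y-64=0] ∩ [|D−(12, 1)|²=41]]
2. D_y = 6  [[BC ⟂ CD ⇒ 5x+4y-64=0] ∩ [|D−(12, 1)|²=41]]
   so D = (8, 6)

D = (8, 6)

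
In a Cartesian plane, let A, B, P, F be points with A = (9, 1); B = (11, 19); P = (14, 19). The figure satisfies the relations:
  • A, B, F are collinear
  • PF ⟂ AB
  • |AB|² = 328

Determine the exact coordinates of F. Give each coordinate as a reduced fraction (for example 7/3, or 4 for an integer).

F = (905/82, 1585/82)

1. F_x = 905/82  [[A, B, F are collinear ⇒ -18x+2y+160=0] ∩ [PF ⟂ AB ⇒ 2x+18y-370=0]]
2. F_y = 1585/82  [[A, B, F are collinear ⇒ -18x+2y+160=0] ∩ [PF ⟂ AB ⇒ 2x+18y-370=0]]
   so F = (905/82, 1585/82)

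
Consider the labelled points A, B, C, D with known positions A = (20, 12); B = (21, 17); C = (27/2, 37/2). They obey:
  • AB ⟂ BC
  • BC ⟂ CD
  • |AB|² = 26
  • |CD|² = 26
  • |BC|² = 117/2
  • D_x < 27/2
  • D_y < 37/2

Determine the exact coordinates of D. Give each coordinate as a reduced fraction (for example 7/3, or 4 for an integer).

1. D_x = 25/2  [[BC ⟂ CD ⇒ -15/2x+3/2y+147/2=0] ∩ [|D−(27/2, 37/2)|²=26]]
2. D_y = 27/2  [[BC ⟂ CD ⇒ -15/2x+3/2y+147/2=0] ∩ [|D−(27/2, 37/2)|²=26]]
   so D = (25/2, 27/2)

D = (25/2, 27/2)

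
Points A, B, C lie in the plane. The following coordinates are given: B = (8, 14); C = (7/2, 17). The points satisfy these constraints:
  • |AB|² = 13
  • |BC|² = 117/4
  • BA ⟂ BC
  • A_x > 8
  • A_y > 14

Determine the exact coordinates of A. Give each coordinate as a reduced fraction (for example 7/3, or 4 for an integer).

A = (10, 17)

1. A_x = 10  [[BA ⟂ BC ⇒ -9/2x+3y-6=0] ∩ [|A−(8, 14)|²=13]]
2. A_y = 17  [[BA ⟂ BC ⇒ -9/2x+3y-6=0] ∩ [|A−(8, 14)|²=13]]
   so A = (10, 17)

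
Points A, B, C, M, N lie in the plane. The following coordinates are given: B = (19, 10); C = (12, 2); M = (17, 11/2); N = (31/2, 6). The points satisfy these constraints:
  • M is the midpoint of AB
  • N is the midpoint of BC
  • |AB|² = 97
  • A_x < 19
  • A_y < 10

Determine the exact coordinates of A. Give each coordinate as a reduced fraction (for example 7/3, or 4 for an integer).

1. A_x = 15  [A = 2·M−B = 2·(17, 11/2)−(19, 10)]
2. A_y = 1  [A = 2·M−B = 2·(17, 11/2)−(19, 10)]
   so A = (15, 1)

A = (15, 1)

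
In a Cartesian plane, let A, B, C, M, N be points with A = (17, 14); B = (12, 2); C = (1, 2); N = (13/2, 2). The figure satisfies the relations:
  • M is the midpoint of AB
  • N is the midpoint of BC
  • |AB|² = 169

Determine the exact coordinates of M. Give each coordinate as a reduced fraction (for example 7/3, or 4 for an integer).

M = (29/2, 8)

1. M_x = 29/2  [2·M = A+B = (17, 14)+(12, 2)]
2. M_y = 8  [2·M = A+B = (17, 14)+(12, 2)]
   so M = (29/2, 8)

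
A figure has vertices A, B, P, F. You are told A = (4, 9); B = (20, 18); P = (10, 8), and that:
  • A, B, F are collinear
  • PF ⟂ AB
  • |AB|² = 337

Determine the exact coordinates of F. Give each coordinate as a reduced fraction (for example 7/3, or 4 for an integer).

F = (2740/337, 3816/337)

1. F_x = 2740/337  [[A, B, F are collinear ⇒ -9x+16y-108=0] ∩ [PF ⟂ AB ⇒ 16x+9y-232=0]]
2. F_y = 3816/337  [[A, B, F are collinear ⇒ -9x+16y-108=0] ∩ [PF ⟂ AB ⇒ 16x+9y-232=0]]
   so F = (2740/337, 3816/337)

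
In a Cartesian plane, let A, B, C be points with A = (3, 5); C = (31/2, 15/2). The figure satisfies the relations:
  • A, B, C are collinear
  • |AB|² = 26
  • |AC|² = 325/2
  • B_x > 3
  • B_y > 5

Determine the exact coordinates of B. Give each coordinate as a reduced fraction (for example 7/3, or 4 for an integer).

B = (8, 6)

1. B_x = 8  [[A, B, C are collinear ⇒ 5/2x-25/2y+55=0] ∩ [|B−(3, 5)|²=26]]
2. B_y = 6  [[A, B, C are collinear ⇒ 5/2x-25/2y+55=0] ∩ [|B−(3, 5)|²=26]]
   so B = (8, 6)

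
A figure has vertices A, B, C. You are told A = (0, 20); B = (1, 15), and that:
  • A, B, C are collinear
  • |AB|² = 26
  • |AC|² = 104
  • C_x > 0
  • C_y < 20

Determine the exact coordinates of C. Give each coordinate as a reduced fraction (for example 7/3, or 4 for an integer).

1. C_x = 2  [[A, B, C are collinear ⇒ 5x+1y-20=0] ∩ [|C−(0, 20)|²=104]]
2. C_y = 10  [[A, B, C are collinear ⇒ 5x+1y-20=0] ∩ [|C−(0, 20)|²=104]]
   so C = (2, 10)

C = (2, 10)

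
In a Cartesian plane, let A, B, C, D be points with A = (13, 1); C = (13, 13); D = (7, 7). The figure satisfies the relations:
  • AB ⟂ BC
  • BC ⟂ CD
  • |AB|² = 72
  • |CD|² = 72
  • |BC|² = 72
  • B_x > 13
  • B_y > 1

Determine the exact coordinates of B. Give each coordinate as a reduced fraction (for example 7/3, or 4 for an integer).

B = (19, 7)

1. B_x = 19  [[BC ⟂ CD ⇒ 6x+6y-156=0] ∩ [|B−(13, 1)|²=72]]
2. B_y = 7  [[BC ⟂ CD ⇒ 6x+6y-156=0] ∩ [|B−(13, 1)|²=72]]
   so B = (19, 7)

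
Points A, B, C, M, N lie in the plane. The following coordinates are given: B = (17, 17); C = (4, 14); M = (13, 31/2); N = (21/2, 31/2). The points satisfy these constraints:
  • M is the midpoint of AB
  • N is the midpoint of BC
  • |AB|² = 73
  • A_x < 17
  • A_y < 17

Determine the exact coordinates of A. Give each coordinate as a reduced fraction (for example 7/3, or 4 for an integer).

A = (9, 14)

1. A_x = 9  [A = 2·M−B = 2·(13, 31/2)−(17, 17)]
2. A_y = 14  [A = 2·M−B = 2·(13, 31/2)−(17, 17)]
   so A = (9, 14)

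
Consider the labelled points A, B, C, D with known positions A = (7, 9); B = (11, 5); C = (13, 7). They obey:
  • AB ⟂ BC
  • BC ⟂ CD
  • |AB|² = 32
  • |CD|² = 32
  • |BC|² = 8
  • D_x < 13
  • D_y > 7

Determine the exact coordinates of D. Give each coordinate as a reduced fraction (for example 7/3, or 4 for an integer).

D = (9, 11)

1. D_x = 9  [[BC ⟂ CD ⇒ 2x+2y-40=0] ∩ [|D−(13, 7)|²=32]]
2. D_y = 11  [[BC ⟂ CD ⇒ 2x+2y-40=0] ∩ [|D−(13, 7)|²=32]]
   so D = (9, 11)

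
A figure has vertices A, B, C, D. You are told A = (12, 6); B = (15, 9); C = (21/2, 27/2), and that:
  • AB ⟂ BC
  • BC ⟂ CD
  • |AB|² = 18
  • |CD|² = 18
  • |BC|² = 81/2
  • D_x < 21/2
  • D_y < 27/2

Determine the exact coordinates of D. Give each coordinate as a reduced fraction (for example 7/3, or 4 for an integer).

1. D_x = 15/2  [[BC ⟂ CD ⇒ -9/2x+9/2y-27/2=0] ∩ [|D−(21/2, 27/2)|²=18]]
2. D_y = 21/2  [[BC ⟂ CD ⇒ -9/2x+9/2y-27/2=0] ∩ [|D−(21/2, 27/2)|²=18]]
   so D = (15/2, 21/2)

D = (15/2, 21/2)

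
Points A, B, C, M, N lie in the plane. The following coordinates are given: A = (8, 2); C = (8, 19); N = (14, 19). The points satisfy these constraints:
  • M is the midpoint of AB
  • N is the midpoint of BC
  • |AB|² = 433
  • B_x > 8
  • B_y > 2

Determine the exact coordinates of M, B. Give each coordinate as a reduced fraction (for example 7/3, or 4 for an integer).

1. B_x = 20  [B = 2·N−C = 2·(14, 19)−(8, 19)]
2. B_y = 19  [B = 2·N−C = 2·(14, 19)−(8, 19)]
   so B = (20, 19)
3. M_x = 14  [2·M = A+B = (8, 2)+(20, 19)]
4. M_y = 21/2  [2·M = A+B = (8, 2)+(20, 19)]
   so M = (14, 21/2)

M = (14, 21/2)
B = (20, 19)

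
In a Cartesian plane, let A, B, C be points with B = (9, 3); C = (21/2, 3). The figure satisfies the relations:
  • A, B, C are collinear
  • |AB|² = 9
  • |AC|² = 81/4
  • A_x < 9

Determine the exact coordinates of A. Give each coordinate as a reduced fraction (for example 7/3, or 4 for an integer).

A = (6, 3)

1. A_x = 6  [[A, B, C are collinear ⇒ 3/2y-9/2=0] ∩ [|A−(9, 3)|²=9]]
2. A_y = 3  [[A, B, C are collinear ⇒ 3/2y-9/2=0] ∩ [|A−(9, 3)|²=9]]
   so A = (6, 3)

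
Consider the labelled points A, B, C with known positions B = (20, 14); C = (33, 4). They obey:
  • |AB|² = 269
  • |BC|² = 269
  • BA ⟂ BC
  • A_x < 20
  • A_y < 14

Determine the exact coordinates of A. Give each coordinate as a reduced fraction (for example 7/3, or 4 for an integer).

1. A_x = 10  [[BA ⟂ BC ⇒ 13x-10y-120=0] ∩ [|A−(20, 14)|²=269]]
2. A_y = 1  [[BA ⟂ BC ⇒ 13x-10y-120=0] ∩ [|A−(20, 14)|²=269]]
   so A = (10, 1)

A = (10, 1)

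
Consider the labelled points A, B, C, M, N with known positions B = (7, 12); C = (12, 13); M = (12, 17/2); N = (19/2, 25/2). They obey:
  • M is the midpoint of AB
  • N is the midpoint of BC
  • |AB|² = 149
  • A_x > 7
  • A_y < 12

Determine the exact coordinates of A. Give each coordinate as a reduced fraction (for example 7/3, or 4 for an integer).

A = (17, 5)

1. A_x = 17  [A = 2·M−B = 2·(12, 17/2)−(7, 12)]
2. A_y = 5  [A = 2·M−B = 2·(12, 17/2)−(7, 12)]
   so A = (17, 5)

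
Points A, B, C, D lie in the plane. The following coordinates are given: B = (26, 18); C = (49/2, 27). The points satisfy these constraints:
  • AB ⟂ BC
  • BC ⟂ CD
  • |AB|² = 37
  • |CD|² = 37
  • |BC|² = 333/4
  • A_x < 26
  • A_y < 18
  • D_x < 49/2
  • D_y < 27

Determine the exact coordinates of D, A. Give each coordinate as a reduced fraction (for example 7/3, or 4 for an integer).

D = (37/2, 26)
A = (20, 17)

1. D_x = 37/2  [[BC ⟂ CD ⇒ -3/2x+9y-825/4=0] ∩ [|D−(49/2, 27)|²=37]]
2. D_y = 26  [[BC ⟂ CD ⇒ -3/2x+9y-825/4=0] ∩ [|D−(49/2, 27)|²=37]]
   so D = (37/2, 26)
3. A_x = 20  [[AB ⟂ BC ⇒ 3/2x-9y+123=0] ∩ [|A−(26, 18)|²=37]]
4. A_y = 17  [[AB ⟂ BC ⇒ 3/2x-9y+123=0] ∩ [|A−(26, 18)|²=37]]
   so A = (20, 17)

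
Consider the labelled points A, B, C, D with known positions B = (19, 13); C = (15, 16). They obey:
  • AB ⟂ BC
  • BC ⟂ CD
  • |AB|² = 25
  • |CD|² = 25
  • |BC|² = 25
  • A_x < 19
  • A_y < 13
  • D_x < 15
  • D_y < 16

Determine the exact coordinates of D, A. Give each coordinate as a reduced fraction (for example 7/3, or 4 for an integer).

1. D_x = 12  [[BC ⟂ CD ⇒ -4x+3y+12=0] ∩ [|D−(15, 16)|²=25]]
2. D_y = 12  [[BC ⟂ CD ⇒ -4x+3y+12=0] ∩ [|D−(15, 16)|²=25]]
   so D = (12, 12)
3. A_x = 16  [[AB ⟂ BC ⇒ 4x-3y-37=0] ∩ [|A−(19, 13)|²=25]]
4. A_y = 9  [[AB ⟂ BC ⇒ 4x-3y-37=0] ∩ [|A−(19, 13)|²=25]]
   so A = (16, 9)

D = (12, 12)
A = (16, 9)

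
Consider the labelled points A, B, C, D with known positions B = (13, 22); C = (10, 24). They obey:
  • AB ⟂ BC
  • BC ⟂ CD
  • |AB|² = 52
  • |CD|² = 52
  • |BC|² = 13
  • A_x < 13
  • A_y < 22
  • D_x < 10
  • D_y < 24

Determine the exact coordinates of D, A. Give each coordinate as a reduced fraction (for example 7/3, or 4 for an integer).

D = (6, 18)
A = (9, 16)

1. D_x = 6  [[BC ⟂ CD ⇒ -3x+2y-18=0] ∩ [|D−(10, 24)|²=52]]
2. D_y = 18  [[BC ⟂ CD ⇒ -3x+2y-18=0] ∩ [|D−(10, 24)|²=52]]
   so D = (6, 18)
3. A_x = 9  [[AB ⟂ BC ⇒ 3x-2y+5=0] ∩ [|A−(13, 22)|²=52]]
4. A_y = 16  [[AB ⟂ BC ⇒ 3x-2y+5=0] ∩ [|A−(13, 22)|²=52]]
   so A = (9, 16)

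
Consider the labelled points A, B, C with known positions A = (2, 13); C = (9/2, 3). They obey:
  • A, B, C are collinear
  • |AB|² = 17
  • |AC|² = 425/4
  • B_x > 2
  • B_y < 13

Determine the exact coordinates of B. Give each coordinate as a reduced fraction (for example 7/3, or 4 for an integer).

B = (3, 9)

1. B_x = 3  [[A, B, C are collinear ⇒ -10x-5/2y+105/2=0] ∩ [|B−(2, 13)|²=17]]
2. B_y = 9  [[A, B, C are collinear ⇒ -10x-5/2y+105/2=0] ∩ [|B−(2, 13)|²=17]]
   so B = (3, 9)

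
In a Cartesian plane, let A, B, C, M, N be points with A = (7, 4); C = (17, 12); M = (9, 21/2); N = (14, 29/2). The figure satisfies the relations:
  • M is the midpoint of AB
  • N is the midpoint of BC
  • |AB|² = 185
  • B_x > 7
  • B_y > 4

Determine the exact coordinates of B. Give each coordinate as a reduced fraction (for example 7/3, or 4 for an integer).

B = (11, 17)

1. B_x = 11  [B = 2·M−A = 2·(9, 21/2)−(7, 4)]
2. B_y = 17  [B = 2·M−A = 2·(9, 21/2)−(7, 4)]
   so B = (11, 17)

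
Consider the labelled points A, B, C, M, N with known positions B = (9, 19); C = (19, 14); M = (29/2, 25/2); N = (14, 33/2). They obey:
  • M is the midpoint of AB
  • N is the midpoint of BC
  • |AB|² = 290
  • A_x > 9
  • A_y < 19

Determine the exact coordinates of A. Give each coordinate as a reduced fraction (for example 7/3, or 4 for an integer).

1. A_x = 20  [A = 2·M−B = 2·(29/2, 25/2)−(9, 19)]
2. A_y = 6  [A = 2·M−B = 2·(29/2, 25/2)−(9, 19)]
   so A = (20, 6)

A = (20, 6)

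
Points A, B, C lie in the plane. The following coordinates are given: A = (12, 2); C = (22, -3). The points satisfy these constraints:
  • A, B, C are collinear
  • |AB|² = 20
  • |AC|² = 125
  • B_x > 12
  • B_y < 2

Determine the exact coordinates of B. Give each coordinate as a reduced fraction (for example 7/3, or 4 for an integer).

1. B_x = 16  [[A, B, C are collinear ⇒ -5x-10y+80=0] ∩ [|B−(12, 2)|²=20]]
2. B_y = 0  [[A, B, C are collinear ⇒ -5x-10y+80=0] ∩ [|B−(12, 2)|²=20]]
   so B = (16, 0)

B = (16, 0)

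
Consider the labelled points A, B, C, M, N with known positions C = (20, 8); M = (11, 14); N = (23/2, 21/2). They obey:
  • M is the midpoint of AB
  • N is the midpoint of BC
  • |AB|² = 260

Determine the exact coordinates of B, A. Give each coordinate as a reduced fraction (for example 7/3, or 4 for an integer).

B = (3, 13)
A = (19, 15)

1. B_x = 3  [B = 2·N−C = 2·(23/2, 21/2)−(20, 8)]
2. B_y = 13  [B = 2·N−C = 2·(23/2, 21/2)−(20, 8)]
   so B = (3, 13)
3. A_x = 19  [A = 2·M−B = 2·(11, 14)−(3, 13)]
4. A_y = 15  [A = 2·M−B = 2·(11, 14)−(3, 13)]
   so A = (19, 15)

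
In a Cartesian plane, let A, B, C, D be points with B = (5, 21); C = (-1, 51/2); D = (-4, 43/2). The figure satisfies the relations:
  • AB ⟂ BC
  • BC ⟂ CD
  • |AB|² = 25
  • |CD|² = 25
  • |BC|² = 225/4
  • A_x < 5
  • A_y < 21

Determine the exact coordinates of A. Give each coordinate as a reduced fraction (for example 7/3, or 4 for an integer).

A = (2, 17)

1. A_x = 2  [[AB ⟂ BC ⇒ 6x-9/2y+129/2=0] ∩ [|A−(5, 21)|²=25]]
2. A_y = 17  [[AB ⟂ BC ⇒ 6x-9/2y+129/2=0] ∩ [|A−(5, 21)|²=25]]
   so A = (2, 17)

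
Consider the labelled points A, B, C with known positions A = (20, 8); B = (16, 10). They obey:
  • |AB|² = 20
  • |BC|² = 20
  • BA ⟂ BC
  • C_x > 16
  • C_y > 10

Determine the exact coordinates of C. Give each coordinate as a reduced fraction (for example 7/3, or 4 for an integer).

1. C_x = 18  [[BA ⟂ BC ⇒ 4x-2y-44=0] ∩ [|C−(16, 10)|²=20]]
2. C_y = 14  [[BA ⟂ BC ⇒ 4x-2y-44=0] ∩ [|C−(16, 10)|²=20]]
   so C = (18, 14)

C = (18, 14)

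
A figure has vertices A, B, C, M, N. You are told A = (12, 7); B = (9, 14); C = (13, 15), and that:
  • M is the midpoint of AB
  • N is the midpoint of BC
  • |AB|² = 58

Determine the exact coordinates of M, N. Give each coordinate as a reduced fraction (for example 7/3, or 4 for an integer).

M = (21/2, 21/2)
N = (11, 29/2)

1. M_x = 21/2  [2·M = A+B = (12, 7)+(9, 14)]
2. M_y = 21/2  [2·M = A+B = (12, 7)+(9, 14)]
   so M = (21/2, 21/2)
3. N_x = 11  [2·N = B+C = (9, 14)+(13, 15)]
4. N_y = 29/2  [2·N = B+C = (9, 14)+(13, 15)]
   so N = (11, 29/2)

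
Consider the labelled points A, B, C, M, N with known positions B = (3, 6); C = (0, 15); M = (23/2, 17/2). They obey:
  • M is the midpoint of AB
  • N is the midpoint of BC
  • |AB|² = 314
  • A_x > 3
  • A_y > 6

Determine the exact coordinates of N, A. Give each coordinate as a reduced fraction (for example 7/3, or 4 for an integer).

1. A_x = 20  [A = 2·M−B = 2·(23/2, 17/2)−(3, 6)]
2. A_y = 11  [A = 2·M−B = 2·(23/2, 17/2)−(3, 6)]
   so A = (20, 11)
3. N_x = 3/2  [2·N = B+C = (3, 6)+(0, 15)]
4. N_y = 21/2  [2·N = B+C = (3, 6)+(0, 15)]
   so N = (3/2, 21/2)

N = (3/2, 21/2)
A = (20, 11)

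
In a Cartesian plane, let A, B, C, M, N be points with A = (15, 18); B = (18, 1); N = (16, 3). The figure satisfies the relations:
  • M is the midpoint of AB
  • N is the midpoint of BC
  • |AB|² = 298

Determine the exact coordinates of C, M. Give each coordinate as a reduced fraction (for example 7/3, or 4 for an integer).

1. M_x = 33/2  [2·M = A+B = (15, 18)+(18, 1)]
2. M_y = 19/2  [2·M = A+B = (15, 18)+(18, 1)]
   so M = (33/2, 19/2)
3. C_x = 14  [C = 2·N−B = 2·(16, 3)−(18, 1)]
4. C_y = 5  [C = 2·N−B = 2·(16, 3)−(18, 1)]
   so C = (14, 5)

C = (14, 5)
M = (33/2, 19/2)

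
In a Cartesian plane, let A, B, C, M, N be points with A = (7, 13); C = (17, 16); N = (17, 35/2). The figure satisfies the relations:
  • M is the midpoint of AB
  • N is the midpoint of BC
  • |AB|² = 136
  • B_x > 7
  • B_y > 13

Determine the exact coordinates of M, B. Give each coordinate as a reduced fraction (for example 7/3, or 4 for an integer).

M = (12, 16)
B = (17, 19)

1. B_x = 17  [B = 2·N−C = 2·(17, 35/2)−(17, 16)]
2. B_y = 19  [B = 2·N−C = 2·(17, 35/2)−(17, 16)]
   so B = (17, 19)
3. M_x = 12  [2·M = A+B = (7, 13)+(17, 19)]
4. M_y = 16  [2·M = A+B = (7, 13)+(17, 19)]
   so M = (12, 16)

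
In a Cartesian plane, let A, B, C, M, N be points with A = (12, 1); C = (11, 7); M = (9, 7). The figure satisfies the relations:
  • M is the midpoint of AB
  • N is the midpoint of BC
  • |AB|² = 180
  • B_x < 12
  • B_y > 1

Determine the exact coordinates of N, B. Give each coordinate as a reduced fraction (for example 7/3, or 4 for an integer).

1. B_x = 6  [B = 2·M−A = 2·(9, 7)−(12, 1)]
2. B_y = 13  [B = 2·M−A = 2·(9, 7)−(12, 1)]
   so B = (6, 13)
3. N_x = 17/2  [2·N = B+C = (6, 13)+(11, 7)]
4. N_y = 10  [2·N = B+C = (6, 13)+(11, 7)]
   so N = (17/2, 10)

N = (17/2, 10)
B = (6, 13)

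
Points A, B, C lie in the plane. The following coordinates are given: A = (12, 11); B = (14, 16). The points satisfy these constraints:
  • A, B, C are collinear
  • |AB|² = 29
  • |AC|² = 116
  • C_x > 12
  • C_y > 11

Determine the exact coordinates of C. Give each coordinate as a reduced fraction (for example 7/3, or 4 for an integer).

1. C_x = 16  [[A, B, C are collinear ⇒ -5x+2y+38=0] ∩ [|C−(12, 11)|²=116]]
2. C_y = 21  [[A, B, C are collinear ⇒ -5x+2y+38=0] ∩ [|C−(12, 11)|²=116]]
   so C = (16, 21)

C = (16, 21)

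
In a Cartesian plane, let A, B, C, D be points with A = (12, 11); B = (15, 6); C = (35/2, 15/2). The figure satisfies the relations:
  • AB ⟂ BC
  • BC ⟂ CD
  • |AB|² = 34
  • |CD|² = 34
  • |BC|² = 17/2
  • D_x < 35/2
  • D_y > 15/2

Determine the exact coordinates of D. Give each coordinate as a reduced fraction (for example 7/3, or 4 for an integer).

D = (29/2, 25/2)

1. D_x = 29/2  [[BC ⟂ CD ⇒ 5/2x+3/2y-55=0] ∩ [|D−(35/2, 15/2)|²=34]]
2. D_y = 25/2  [[BC ⟂ CD ⇒ 5/2x+3/2y-55=0] ∩ [|D−(35/2, 15/2)|²=34]]
   so D = (29/2, 25/2)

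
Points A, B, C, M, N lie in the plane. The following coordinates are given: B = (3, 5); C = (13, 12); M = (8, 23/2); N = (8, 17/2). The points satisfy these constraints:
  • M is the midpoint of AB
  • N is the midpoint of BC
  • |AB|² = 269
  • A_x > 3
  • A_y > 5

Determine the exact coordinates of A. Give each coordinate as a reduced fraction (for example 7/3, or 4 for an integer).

A = (13, 18)

1. A_x = 13  [A = 2·M−B = 2·(8, 23/2)−(3, 5)]
2. A_y = 18  [A = 2·M−B = 2·(8, 23/2)−(3, 5)]
   so A = (13, 18)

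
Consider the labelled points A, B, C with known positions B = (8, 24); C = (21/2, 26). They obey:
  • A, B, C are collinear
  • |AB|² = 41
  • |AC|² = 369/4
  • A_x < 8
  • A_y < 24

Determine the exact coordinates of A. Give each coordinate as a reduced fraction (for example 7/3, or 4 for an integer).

A = (3, 20)

1. A_x = 3  [[A, B, C are collinear ⇒ -2x+5/2y-44=0] ∩ [|A−(8, 24)|²=41]]
2. A_y = 20  [[A, B, C are collinear ⇒ -2x+5/2y-44=0] ∩ [|A−(8, 24)|²=41]]
   so A = (3, 20)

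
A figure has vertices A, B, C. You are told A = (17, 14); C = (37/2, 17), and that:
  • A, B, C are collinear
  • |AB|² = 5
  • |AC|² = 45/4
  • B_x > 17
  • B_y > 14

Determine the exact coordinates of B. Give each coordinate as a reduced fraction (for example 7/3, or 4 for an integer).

1. B_x = 18  [[A, B, C are collinear ⇒ 3x-3/2y-30=0] ∩ [|B−(17, 14)|²=5]]
2. B_y = 16  [[A, B, C are collinear ⇒ 3x-3/2y-30=0] ∩ [|B−(17, 14)|²=5]]
   so B = (18, 16)

B = (18, 16)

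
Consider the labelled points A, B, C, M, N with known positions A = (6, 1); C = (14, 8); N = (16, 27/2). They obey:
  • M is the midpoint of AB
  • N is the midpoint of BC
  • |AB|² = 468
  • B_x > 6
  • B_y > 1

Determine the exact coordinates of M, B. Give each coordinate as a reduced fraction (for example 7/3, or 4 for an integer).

1. B_x = 18  [B = 2·N−C = 2·(16, 27/2)−(14, 8)]
2. B_y = 19  [B = 2·N−C = 2·(16, 27/2)−(14, 8)]
   so B = (18, 19)
3. M_x = 12  [2·M = A+B = (6, 1)+(18, 19)]
4. M_y = 10  [2·M = A+B = (6, 1)+(18, 19)]
   so M = (12, 10)

M = (12, 10)
B = (18, 19)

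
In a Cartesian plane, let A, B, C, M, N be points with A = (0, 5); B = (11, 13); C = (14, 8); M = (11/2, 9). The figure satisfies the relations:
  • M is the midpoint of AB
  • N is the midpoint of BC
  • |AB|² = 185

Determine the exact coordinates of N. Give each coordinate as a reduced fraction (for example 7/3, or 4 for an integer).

N = (25/2, 21/2)

1. N_x = 25/2  [2·N = B+C = (11, 13)+(14, 8)]
2. N_y = 21/2  [2·N = B+C = (11, 13)+(14, 8)]
   so N = (25/2, 21/2)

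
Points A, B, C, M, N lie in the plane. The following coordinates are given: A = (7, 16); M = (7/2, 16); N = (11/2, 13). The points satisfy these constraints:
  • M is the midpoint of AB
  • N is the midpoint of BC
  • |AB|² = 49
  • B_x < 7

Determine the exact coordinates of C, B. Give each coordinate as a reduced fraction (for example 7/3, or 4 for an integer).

C = (11, 10)
B = (0, 16)

1. B_x = 0  [B = 2·M−A = 2·(7/2, 16)−(7, 16)]
2. B_y = 16  [B = 2·M−A = 2·(7/2, 16)−(7, 16)]
   so B = (0, 16)
3. C_x = 11  [C = 2·N−B = 2·(11/2, 13)−(0, 16)]
4. C_y = 10  [C = 2·N−B = 2·(11/2, 13)−(0, 16)]
   so C = (11, 10)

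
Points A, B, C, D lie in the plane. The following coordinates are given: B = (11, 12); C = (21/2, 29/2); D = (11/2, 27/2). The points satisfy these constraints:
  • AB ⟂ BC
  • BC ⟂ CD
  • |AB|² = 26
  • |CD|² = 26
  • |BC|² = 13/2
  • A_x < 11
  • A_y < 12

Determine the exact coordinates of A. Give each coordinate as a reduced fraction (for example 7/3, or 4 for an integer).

1. A_x = 6  [[AB ⟂ BC ⇒ 1/2x-5/2y+49/2=0] ∩ [|A−(11, 12)|²=26]]
2. A_y = 11  [[AB ⟂ BC ⇒ 1/2x-5/2y+49/2=0] ∩ [|A−(11, 12)|²=26]]
   so A = (6, 11)

A = (6, 11)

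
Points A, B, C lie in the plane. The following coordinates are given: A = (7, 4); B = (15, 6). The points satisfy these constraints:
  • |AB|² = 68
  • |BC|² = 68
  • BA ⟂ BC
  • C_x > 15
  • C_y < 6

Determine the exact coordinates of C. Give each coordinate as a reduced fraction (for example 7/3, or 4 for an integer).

C = (17, -2)

1. C_x = 17  [[BA ⟂ BC ⇒ -8x-2y+132=0] ∩ [|C−(15, 6)|²=68]]
2. C_y = -2  [[BA ⟂ BC ⇒ -8x-2y+132=0] ∩ [|C−(15, 6)|²=68]]
   so C = (17, -2)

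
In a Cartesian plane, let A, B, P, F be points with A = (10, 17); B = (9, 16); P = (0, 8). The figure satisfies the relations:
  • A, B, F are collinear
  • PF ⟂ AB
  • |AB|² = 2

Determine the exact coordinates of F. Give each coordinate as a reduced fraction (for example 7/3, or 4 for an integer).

F = (1/2, 15/2)

1. F_x = 1/2  [[A, B, F are collinear ⇒ 1x-1y+7=0] ∩ [PF ⟂ AB ⇒ -1x-1y+8=0]]
2. F_y = 15/2  [[A, B, F are collinear ⇒ 1x-1y+7=0] ∩ [PF ⟂ AB ⇒ -1x-1y+8=0]]
   so F = (1/2, 15/2)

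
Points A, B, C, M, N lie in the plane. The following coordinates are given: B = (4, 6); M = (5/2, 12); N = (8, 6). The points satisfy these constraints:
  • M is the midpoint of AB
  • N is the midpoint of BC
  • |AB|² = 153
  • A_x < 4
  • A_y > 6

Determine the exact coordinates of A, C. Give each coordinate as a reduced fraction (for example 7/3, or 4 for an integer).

1. A_x = 1  [A = 2·M−B = 2·(5/2, 12)−(4, 6)]
2. A_y = 18  [A = 2·M−B = 2·(5/2, 12)−(4, 6)]
   so A = (1, 18)
3. C_x = 12  [C = 2·N−B = 2·(8, 6)−(4, 6)]
4. C_y = 6  [C = 2·N−B = 2·(8, 6)−(4, 6)]
   so C = (12, 6)

A = (1, 18)
C = (12, 6)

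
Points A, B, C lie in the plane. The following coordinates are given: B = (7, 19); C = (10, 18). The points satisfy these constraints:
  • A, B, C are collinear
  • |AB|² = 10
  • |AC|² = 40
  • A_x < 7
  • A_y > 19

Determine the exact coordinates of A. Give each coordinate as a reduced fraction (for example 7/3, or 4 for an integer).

1. A_x = 4  [[A, B, C are collinear ⇒ 1x+3y-64=0] ∩ [|A−(7, 19)|²=10]]
2. A_y = 20  [[A, B, C are collinear ⇒ 1x+3y-64=0] ∩ [|A−(7, 19)|²=10]]
   so A = (4, 20)

A = (4, 20)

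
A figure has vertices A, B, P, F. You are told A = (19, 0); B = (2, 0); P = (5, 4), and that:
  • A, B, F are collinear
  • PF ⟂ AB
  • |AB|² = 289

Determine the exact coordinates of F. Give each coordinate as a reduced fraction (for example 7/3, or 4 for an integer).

F = (5, 0)

1. F_x = 5  [[A, B, F are collinear ⇒ -17y=0] ∩ [PF ⟂ AB ⇒ -17x+85=0]]
2. F_y = 0  [[A, B, F are collinear ⇒ -17y=0] ∩ [PF ⟂ AB ⇒ -17x+85=0]]
   so F = (5, 0)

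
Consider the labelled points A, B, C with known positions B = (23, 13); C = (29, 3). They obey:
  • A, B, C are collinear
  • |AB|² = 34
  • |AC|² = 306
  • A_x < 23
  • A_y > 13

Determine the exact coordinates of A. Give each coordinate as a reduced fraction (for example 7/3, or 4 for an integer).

1. A_x = 20  [[A, B, C are collinear ⇒ 10x+6y-308=0] ∩ [|A−(23, 13)|²=34]]
2. A_y = 18  [[A, B, C are collinear ⇒ 10x+6y-308=0] ∩ [|A−(23, 13)|²=34]]
   so A = (20, 18)

A = (20, 18)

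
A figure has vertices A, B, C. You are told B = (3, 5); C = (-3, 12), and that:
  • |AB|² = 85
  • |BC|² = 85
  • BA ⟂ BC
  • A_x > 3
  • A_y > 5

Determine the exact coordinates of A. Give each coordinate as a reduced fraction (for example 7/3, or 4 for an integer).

A = (10, 11)

1. A_x = 10  [[BA ⟂ BC ⇒ -6x+7y-17=0] ∩ [|A−(3, 5)|²=85]]
2. A_y = 11  [[BA ⟂ BC ⇒ -6x+7y-17=0] ∩ [|A−(3, 5)|²=85]]
   so A = (10, 11)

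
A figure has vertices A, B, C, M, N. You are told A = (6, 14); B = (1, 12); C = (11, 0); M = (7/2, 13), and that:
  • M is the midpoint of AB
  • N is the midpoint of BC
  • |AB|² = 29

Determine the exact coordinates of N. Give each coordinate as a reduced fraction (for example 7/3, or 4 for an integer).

1. N_x = 6  [2·N = B+C = (1, 12)+(11, 0)]
2. N_y = 6  [2·N = B+C = (1, 12)+(11, 0)]
   so N = (6, 6)

N = (6, 6)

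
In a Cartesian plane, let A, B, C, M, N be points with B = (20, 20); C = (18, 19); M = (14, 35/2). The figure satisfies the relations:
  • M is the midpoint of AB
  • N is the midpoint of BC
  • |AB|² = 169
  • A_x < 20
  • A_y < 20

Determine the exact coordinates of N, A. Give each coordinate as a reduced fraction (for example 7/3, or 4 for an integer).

1. A_x = 8  [A = 2·M−B = 2·(14, 35/2)−(20, 20)]
2. A_y = 15  [A = 2·M−B = 2·(14, 35/2)−(20, 20)]
   so A = (8, 15)
3. N_x = 19  [2·N = B+C = (20, 20)+(18, 19)]
4. N_y = 39/2  [2·N = B+C = (20, 20)+(18, 19)]
   so N = (19, 39/2)

N = (19, 39/2)
A = (8, 15)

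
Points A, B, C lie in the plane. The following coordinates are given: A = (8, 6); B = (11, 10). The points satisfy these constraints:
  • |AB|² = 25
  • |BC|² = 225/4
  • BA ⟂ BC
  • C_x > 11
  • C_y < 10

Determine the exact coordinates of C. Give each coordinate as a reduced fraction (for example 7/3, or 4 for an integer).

C = (17, 11/2)

1. C_x = 17  [[BA ⟂ BC ⇒ -3x-4y+73=0] ∩ [|C−(11, 10)|²=225/4]]
2. C_y = 11/2  [[BA ⟂ BC ⇒ -3x-4y+73=0] ∩ [|C−(11, 10)|²=225/4]]
   so C = (17, 11/2)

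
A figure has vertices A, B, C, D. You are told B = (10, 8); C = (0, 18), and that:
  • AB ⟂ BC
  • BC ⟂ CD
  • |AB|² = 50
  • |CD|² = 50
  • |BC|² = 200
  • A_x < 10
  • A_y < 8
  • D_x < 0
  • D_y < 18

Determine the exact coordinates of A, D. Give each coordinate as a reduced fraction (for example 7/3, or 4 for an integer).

1. A_x = 5  [[AB ⟂ BC ⇒ 10x-10y-20=0] ∩ [|A−(10, 8)|²=50]]
2. A_y = 3  [[AB ⟂ BC ⇒ 10x-10y-20=0] ∩ [|A−(10, 8)|²=50]]
   so A = (5, 3)
3. D_x = -5  [[BC ⟂ CD ⇒ -10x+10y-180=0] ∩ [|D−(0, 18)|²=50]]
4. D_y = 13  [[BC ⟂ CD ⇒ -10x+10y-180=0] ∩ [|D−(0, 18)|²=50]]
   so D = (-5, 13)

A = (5, 3)
D = (-5, 13)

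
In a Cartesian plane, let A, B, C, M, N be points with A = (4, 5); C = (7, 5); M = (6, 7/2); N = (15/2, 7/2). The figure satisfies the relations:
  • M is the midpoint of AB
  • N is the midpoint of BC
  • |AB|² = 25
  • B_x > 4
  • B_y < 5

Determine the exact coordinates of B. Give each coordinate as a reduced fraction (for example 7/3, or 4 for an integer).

1. B_x = 8  [B = 2·M−A = 2·(6, 7/2)−(4, 5)]
2. B_y = 2  [B = 2·M−A = 2·(6, 7/2)−(4, 5)]
   so B = (8, 2)

B = (8, 2)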